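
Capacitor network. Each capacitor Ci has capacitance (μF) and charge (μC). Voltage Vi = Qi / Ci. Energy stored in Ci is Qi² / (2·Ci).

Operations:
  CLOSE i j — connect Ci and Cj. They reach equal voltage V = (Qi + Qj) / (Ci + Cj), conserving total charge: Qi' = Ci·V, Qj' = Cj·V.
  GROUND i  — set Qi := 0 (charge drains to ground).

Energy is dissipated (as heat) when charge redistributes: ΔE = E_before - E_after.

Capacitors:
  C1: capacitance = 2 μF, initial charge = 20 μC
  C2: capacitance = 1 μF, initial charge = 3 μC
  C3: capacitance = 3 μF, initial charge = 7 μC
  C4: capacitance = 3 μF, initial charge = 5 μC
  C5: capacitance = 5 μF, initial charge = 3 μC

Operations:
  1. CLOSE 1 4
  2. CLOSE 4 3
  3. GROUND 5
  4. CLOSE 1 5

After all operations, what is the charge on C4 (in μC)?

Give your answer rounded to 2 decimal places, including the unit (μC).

Answer: 11.00 μC

Derivation:
Initial: C1(2μF, Q=20μC, V=10.00V), C2(1μF, Q=3μC, V=3.00V), C3(3μF, Q=7μC, V=2.33V), C4(3μF, Q=5μC, V=1.67V), C5(5μF, Q=3μC, V=0.60V)
Op 1: CLOSE 1-4: Q_total=25.00, C_total=5.00, V=5.00; Q1=10.00, Q4=15.00; dissipated=41.667
Op 2: CLOSE 4-3: Q_total=22.00, C_total=6.00, V=3.67; Q4=11.00, Q3=11.00; dissipated=5.333
Op 3: GROUND 5: Q5=0; energy lost=0.900
Op 4: CLOSE 1-5: Q_total=10.00, C_total=7.00, V=1.43; Q1=2.86, Q5=7.14; dissipated=17.857
Final charges: Q1=2.86, Q2=3.00, Q3=11.00, Q4=11.00, Q5=7.14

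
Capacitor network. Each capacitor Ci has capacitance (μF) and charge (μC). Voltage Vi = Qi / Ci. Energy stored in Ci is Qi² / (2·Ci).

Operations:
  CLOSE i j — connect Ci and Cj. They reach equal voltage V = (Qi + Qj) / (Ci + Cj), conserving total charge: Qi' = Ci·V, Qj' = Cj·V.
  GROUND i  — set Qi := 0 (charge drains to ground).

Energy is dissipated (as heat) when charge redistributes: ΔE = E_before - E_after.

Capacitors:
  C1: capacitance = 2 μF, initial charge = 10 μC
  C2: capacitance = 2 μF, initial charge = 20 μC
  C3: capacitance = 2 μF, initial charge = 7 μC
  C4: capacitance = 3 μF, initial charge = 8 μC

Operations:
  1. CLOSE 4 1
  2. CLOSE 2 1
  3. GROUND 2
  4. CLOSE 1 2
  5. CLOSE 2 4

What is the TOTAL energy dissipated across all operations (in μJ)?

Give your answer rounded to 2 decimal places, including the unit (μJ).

Initial: C1(2μF, Q=10μC, V=5.00V), C2(2μF, Q=20μC, V=10.00V), C3(2μF, Q=7μC, V=3.50V), C4(3μF, Q=8μC, V=2.67V)
Op 1: CLOSE 4-1: Q_total=18.00, C_total=5.00, V=3.60; Q4=10.80, Q1=7.20; dissipated=3.267
Op 2: CLOSE 2-1: Q_total=27.20, C_total=4.00, V=6.80; Q2=13.60, Q1=13.60; dissipated=20.480
Op 3: GROUND 2: Q2=0; energy lost=46.240
Op 4: CLOSE 1-2: Q_total=13.60, C_total=4.00, V=3.40; Q1=6.80, Q2=6.80; dissipated=23.120
Op 5: CLOSE 2-4: Q_total=17.60, C_total=5.00, V=3.52; Q2=7.04, Q4=10.56; dissipated=0.024
Total dissipated: 93.131 μJ

Answer: 93.13 μJ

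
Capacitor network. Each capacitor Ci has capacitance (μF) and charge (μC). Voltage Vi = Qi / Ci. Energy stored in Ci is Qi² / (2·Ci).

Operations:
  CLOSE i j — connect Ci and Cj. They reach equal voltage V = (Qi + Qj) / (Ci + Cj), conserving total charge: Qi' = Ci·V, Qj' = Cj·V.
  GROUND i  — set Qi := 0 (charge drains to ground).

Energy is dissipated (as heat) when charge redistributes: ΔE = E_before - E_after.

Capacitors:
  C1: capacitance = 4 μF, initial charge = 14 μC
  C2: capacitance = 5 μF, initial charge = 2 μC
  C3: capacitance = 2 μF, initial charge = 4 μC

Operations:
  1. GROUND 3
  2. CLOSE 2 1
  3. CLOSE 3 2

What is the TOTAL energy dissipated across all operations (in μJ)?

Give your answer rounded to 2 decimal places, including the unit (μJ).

Answer: 16.94 μJ

Derivation:
Initial: C1(4μF, Q=14μC, V=3.50V), C2(5μF, Q=2μC, V=0.40V), C3(2μF, Q=4μC, V=2.00V)
Op 1: GROUND 3: Q3=0; energy lost=4.000
Op 2: CLOSE 2-1: Q_total=16.00, C_total=9.00, V=1.78; Q2=8.89, Q1=7.11; dissipated=10.678
Op 3: CLOSE 3-2: Q_total=8.89, C_total=7.00, V=1.27; Q3=2.54, Q2=6.35; dissipated=2.257
Total dissipated: 16.935 μJ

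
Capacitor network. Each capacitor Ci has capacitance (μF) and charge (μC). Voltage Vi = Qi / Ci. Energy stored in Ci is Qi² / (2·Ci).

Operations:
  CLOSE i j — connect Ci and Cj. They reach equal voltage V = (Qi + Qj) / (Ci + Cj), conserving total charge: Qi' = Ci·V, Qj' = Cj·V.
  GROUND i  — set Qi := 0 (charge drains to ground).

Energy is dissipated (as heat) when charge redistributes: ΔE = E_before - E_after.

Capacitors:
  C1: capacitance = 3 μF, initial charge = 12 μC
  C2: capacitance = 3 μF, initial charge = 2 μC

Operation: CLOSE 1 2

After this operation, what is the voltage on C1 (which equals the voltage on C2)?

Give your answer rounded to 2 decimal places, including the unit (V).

Initial: C1(3μF, Q=12μC, V=4.00V), C2(3μF, Q=2μC, V=0.67V)
Op 1: CLOSE 1-2: Q_total=14.00, C_total=6.00, V=2.33; Q1=7.00, Q2=7.00; dissipated=8.333

Answer: 2.33 V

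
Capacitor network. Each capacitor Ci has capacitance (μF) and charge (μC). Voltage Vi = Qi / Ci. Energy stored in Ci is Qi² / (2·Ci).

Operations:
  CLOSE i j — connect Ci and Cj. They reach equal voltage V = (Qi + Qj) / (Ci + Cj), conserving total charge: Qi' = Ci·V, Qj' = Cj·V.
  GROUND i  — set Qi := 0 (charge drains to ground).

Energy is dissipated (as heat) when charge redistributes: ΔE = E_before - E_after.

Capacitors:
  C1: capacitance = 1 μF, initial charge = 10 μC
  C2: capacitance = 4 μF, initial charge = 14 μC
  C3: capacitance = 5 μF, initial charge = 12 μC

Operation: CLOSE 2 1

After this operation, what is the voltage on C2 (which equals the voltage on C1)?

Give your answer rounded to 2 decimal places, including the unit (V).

Initial: C1(1μF, Q=10μC, V=10.00V), C2(4μF, Q=14μC, V=3.50V), C3(5μF, Q=12μC, V=2.40V)
Op 1: CLOSE 2-1: Q_total=24.00, C_total=5.00, V=4.80; Q2=19.20, Q1=4.80; dissipated=16.900

Answer: 4.80 V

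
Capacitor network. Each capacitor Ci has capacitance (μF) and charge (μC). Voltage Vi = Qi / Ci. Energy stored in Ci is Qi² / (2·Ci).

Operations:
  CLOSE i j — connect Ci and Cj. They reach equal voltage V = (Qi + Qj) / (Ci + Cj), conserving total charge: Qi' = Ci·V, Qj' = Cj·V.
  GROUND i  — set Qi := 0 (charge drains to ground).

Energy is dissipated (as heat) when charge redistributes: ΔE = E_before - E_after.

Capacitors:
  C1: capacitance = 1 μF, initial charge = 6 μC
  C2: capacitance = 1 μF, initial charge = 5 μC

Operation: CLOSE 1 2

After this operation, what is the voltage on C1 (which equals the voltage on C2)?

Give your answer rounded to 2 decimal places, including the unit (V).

Initial: C1(1μF, Q=6μC, V=6.00V), C2(1μF, Q=5μC, V=5.00V)
Op 1: CLOSE 1-2: Q_total=11.00, C_total=2.00, V=5.50; Q1=5.50, Q2=5.50; dissipated=0.250

Answer: 5.50 V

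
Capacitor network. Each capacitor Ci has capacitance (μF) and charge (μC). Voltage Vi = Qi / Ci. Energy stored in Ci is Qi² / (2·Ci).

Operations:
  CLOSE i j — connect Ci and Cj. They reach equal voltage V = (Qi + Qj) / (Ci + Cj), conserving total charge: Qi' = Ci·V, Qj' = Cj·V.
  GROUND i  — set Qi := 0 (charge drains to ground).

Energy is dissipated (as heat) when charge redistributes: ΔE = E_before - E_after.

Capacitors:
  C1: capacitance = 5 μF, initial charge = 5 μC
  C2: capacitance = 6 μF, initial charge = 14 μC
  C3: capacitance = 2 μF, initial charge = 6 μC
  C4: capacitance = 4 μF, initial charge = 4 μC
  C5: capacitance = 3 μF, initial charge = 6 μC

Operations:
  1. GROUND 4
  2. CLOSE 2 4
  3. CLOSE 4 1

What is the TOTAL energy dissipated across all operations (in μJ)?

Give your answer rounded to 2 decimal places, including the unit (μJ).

Answer: 8.71 μJ

Derivation:
Initial: C1(5μF, Q=5μC, V=1.00V), C2(6μF, Q=14μC, V=2.33V), C3(2μF, Q=6μC, V=3.00V), C4(4μF, Q=4μC, V=1.00V), C5(3μF, Q=6μC, V=2.00V)
Op 1: GROUND 4: Q4=0; energy lost=2.000
Op 2: CLOSE 2-4: Q_total=14.00, C_total=10.00, V=1.40; Q2=8.40, Q4=5.60; dissipated=6.533
Op 3: CLOSE 4-1: Q_total=10.60, C_total=9.00, V=1.18; Q4=4.71, Q1=5.89; dissipated=0.178
Total dissipated: 8.711 μJ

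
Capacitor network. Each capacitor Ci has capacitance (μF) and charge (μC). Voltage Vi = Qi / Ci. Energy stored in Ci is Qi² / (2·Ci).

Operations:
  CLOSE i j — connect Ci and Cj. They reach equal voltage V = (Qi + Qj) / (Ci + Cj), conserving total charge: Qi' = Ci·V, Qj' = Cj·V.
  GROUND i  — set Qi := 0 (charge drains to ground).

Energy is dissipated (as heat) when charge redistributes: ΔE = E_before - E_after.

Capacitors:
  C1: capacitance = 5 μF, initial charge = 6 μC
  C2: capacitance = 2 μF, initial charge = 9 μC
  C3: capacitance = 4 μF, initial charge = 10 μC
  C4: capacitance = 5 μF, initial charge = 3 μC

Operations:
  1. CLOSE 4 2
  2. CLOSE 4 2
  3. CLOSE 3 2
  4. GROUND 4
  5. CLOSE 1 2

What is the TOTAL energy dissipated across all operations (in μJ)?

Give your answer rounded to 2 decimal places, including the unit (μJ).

Answer: 19.39 μJ

Derivation:
Initial: C1(5μF, Q=6μC, V=1.20V), C2(2μF, Q=9μC, V=4.50V), C3(4μF, Q=10μC, V=2.50V), C4(5μF, Q=3μC, V=0.60V)
Op 1: CLOSE 4-2: Q_total=12.00, C_total=7.00, V=1.71; Q4=8.57, Q2=3.43; dissipated=10.864
Op 2: CLOSE 4-2: Q_total=12.00, C_total=7.00, V=1.71; Q4=8.57, Q2=3.43; dissipated=0.000
Op 3: CLOSE 3-2: Q_total=13.43, C_total=6.00, V=2.24; Q3=8.95, Q2=4.48; dissipated=0.412
Op 4: GROUND 4: Q4=0; energy lost=7.347
Op 5: CLOSE 1-2: Q_total=10.48, C_total=7.00, V=1.50; Q1=7.48, Q2=2.99; dissipated=0.770
Total dissipated: 19.393 μJ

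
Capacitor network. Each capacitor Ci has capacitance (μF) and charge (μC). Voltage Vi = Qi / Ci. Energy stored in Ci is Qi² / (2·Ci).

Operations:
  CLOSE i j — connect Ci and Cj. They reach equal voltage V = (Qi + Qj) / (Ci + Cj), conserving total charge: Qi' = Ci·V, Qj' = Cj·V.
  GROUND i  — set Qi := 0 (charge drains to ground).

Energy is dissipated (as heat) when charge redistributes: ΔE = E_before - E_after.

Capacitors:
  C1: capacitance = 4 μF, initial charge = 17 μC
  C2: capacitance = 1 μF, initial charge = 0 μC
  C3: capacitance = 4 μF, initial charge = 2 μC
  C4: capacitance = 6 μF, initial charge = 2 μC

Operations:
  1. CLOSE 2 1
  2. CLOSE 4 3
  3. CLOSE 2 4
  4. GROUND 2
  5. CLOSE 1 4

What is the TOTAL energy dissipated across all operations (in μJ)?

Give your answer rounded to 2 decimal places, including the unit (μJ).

Answer: 19.39 μJ

Derivation:
Initial: C1(4μF, Q=17μC, V=4.25V), C2(1μF, Q=0μC, V=0.00V), C3(4μF, Q=2μC, V=0.50V), C4(6μF, Q=2μC, V=0.33V)
Op 1: CLOSE 2-1: Q_total=17.00, C_total=5.00, V=3.40; Q2=3.40, Q1=13.60; dissipated=7.225
Op 2: CLOSE 4-3: Q_total=4.00, C_total=10.00, V=0.40; Q4=2.40, Q3=1.60; dissipated=0.033
Op 3: CLOSE 2-4: Q_total=5.80, C_total=7.00, V=0.83; Q2=0.83, Q4=4.97; dissipated=3.857
Op 4: GROUND 2: Q2=0; energy lost=0.343
Op 5: CLOSE 1-4: Q_total=18.57, C_total=10.00, V=1.86; Q1=7.43, Q4=11.14; dissipated=7.935
Total dissipated: 19.393 μJ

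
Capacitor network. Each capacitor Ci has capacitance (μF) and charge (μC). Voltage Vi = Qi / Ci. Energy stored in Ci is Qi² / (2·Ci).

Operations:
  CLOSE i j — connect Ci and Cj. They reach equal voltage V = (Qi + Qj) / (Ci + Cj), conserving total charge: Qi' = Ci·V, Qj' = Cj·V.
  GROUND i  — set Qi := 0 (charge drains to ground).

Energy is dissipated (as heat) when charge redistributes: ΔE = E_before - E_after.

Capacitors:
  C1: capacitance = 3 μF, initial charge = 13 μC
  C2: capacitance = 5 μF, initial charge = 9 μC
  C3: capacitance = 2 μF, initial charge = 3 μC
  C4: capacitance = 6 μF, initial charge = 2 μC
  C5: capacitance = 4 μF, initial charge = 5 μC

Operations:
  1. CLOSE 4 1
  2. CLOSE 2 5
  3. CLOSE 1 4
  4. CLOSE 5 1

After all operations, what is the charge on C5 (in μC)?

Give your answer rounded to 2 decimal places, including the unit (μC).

Initial: C1(3μF, Q=13μC, V=4.33V), C2(5μF, Q=9μC, V=1.80V), C3(2μF, Q=3μC, V=1.50V), C4(6μF, Q=2μC, V=0.33V), C5(4μF, Q=5μC, V=1.25V)
Op 1: CLOSE 4-1: Q_total=15.00, C_total=9.00, V=1.67; Q4=10.00, Q1=5.00; dissipated=16.000
Op 2: CLOSE 2-5: Q_total=14.00, C_total=9.00, V=1.56; Q2=7.78, Q5=6.22; dissipated=0.336
Op 3: CLOSE 1-4: Q_total=15.00, C_total=9.00, V=1.67; Q1=5.00, Q4=10.00; dissipated=0.000
Op 4: CLOSE 5-1: Q_total=11.22, C_total=7.00, V=1.60; Q5=6.41, Q1=4.81; dissipated=0.011
Final charges: Q1=4.81, Q2=7.78, Q3=3.00, Q4=10.00, Q5=6.41

Answer: 6.41 μC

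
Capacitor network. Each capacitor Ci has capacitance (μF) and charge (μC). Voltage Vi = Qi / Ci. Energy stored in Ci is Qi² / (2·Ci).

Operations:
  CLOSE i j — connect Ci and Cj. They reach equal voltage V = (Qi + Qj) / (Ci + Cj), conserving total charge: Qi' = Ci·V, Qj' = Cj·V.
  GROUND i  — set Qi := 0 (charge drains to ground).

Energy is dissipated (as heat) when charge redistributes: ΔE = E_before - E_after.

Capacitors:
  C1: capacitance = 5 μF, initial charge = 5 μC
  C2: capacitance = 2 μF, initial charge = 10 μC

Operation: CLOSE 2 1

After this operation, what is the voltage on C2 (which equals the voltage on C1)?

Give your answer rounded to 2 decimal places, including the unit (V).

Initial: C1(5μF, Q=5μC, V=1.00V), C2(2μF, Q=10μC, V=5.00V)
Op 1: CLOSE 2-1: Q_total=15.00, C_total=7.00, V=2.14; Q2=4.29, Q1=10.71; dissipated=11.429

Answer: 2.14 V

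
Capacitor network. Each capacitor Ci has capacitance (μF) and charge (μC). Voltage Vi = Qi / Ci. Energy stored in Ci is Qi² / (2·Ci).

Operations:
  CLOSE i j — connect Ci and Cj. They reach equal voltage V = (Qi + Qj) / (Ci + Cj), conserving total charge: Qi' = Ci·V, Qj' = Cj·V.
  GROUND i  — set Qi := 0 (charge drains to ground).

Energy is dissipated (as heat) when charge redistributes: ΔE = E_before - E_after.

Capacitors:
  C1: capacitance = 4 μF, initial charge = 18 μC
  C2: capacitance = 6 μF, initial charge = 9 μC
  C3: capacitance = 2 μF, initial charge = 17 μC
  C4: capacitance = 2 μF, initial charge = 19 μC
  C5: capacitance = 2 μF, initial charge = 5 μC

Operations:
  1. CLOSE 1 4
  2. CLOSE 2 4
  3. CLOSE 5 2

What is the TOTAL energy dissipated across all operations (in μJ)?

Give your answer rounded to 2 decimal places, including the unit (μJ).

Answer: 33.02 μJ

Derivation:
Initial: C1(4μF, Q=18μC, V=4.50V), C2(6μF, Q=9μC, V=1.50V), C3(2μF, Q=17μC, V=8.50V), C4(2μF, Q=19μC, V=9.50V), C5(2μF, Q=5μC, V=2.50V)
Op 1: CLOSE 1-4: Q_total=37.00, C_total=6.00, V=6.17; Q1=24.67, Q4=12.33; dissipated=16.667
Op 2: CLOSE 2-4: Q_total=21.33, C_total=8.00, V=2.67; Q2=16.00, Q4=5.33; dissipated=16.333
Op 3: CLOSE 5-2: Q_total=21.00, C_total=8.00, V=2.62; Q5=5.25, Q2=15.75; dissipated=0.021
Total dissipated: 33.021 μJ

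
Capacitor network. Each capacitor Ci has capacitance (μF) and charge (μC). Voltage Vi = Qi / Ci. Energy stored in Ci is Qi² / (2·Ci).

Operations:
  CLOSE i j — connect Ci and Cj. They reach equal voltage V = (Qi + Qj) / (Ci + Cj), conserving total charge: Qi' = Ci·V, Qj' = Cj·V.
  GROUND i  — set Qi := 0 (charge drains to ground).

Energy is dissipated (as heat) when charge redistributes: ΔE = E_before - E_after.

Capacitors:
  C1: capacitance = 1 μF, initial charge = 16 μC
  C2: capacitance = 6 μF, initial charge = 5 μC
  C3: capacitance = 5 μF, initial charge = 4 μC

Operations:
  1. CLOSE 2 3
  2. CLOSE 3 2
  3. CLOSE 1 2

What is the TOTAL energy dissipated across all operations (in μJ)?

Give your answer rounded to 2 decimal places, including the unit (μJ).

Answer: 98.78 μJ

Derivation:
Initial: C1(1μF, Q=16μC, V=16.00V), C2(6μF, Q=5μC, V=0.83V), C3(5μF, Q=4μC, V=0.80V)
Op 1: CLOSE 2-3: Q_total=9.00, C_total=11.00, V=0.82; Q2=4.91, Q3=4.09; dissipated=0.002
Op 2: CLOSE 3-2: Q_total=9.00, C_total=11.00, V=0.82; Q3=4.09, Q2=4.91; dissipated=0.000
Op 3: CLOSE 1-2: Q_total=20.91, C_total=7.00, V=2.99; Q1=2.99, Q2=17.92; dissipated=98.780
Total dissipated: 98.782 μJ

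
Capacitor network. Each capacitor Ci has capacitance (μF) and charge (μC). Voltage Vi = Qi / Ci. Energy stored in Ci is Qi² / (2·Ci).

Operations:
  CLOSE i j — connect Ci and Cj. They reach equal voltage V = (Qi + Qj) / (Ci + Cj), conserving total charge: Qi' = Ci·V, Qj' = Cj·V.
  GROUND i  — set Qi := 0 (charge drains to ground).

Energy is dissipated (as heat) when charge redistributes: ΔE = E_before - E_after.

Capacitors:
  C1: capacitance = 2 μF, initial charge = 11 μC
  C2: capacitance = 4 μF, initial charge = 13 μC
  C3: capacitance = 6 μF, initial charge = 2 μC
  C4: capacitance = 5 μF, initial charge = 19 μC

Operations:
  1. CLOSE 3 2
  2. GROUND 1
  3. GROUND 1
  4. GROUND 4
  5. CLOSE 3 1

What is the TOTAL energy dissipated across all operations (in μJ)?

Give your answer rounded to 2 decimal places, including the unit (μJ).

Initial: C1(2μF, Q=11μC, V=5.50V), C2(4μF, Q=13μC, V=3.25V), C3(6μF, Q=2μC, V=0.33V), C4(5μF, Q=19μC, V=3.80V)
Op 1: CLOSE 3-2: Q_total=15.00, C_total=10.00, V=1.50; Q3=9.00, Q2=6.00; dissipated=10.208
Op 2: GROUND 1: Q1=0; energy lost=30.250
Op 3: GROUND 1: Q1=0; energy lost=0.000
Op 4: GROUND 4: Q4=0; energy lost=36.100
Op 5: CLOSE 3-1: Q_total=9.00, C_total=8.00, V=1.12; Q3=6.75, Q1=2.25; dissipated=1.688
Total dissipated: 78.246 μJ

Answer: 78.25 μJ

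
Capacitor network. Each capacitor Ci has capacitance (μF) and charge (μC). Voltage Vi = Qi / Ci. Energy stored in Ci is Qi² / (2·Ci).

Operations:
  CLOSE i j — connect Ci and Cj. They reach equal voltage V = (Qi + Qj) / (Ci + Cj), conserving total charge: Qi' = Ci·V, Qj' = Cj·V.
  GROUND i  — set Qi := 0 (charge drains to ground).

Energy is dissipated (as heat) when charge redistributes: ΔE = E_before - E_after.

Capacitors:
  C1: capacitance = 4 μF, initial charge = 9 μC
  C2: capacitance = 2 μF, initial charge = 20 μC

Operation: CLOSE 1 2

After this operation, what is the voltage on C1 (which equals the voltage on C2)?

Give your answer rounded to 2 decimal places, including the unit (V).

Answer: 4.83 V

Derivation:
Initial: C1(4μF, Q=9μC, V=2.25V), C2(2μF, Q=20μC, V=10.00V)
Op 1: CLOSE 1-2: Q_total=29.00, C_total=6.00, V=4.83; Q1=19.33, Q2=9.67; dissipated=40.042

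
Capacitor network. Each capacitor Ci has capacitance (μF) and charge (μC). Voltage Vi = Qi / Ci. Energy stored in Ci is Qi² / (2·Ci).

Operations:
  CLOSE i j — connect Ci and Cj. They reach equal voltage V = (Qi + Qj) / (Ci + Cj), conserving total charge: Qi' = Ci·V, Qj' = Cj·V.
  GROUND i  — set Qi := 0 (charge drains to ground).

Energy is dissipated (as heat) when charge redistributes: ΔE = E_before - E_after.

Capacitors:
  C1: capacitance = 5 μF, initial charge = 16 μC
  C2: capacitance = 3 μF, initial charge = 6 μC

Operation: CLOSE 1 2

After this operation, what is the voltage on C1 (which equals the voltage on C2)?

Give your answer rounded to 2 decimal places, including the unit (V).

Initial: C1(5μF, Q=16μC, V=3.20V), C2(3μF, Q=6μC, V=2.00V)
Op 1: CLOSE 1-2: Q_total=22.00, C_total=8.00, V=2.75; Q1=13.75, Q2=8.25; dissipated=1.350

Answer: 2.75 V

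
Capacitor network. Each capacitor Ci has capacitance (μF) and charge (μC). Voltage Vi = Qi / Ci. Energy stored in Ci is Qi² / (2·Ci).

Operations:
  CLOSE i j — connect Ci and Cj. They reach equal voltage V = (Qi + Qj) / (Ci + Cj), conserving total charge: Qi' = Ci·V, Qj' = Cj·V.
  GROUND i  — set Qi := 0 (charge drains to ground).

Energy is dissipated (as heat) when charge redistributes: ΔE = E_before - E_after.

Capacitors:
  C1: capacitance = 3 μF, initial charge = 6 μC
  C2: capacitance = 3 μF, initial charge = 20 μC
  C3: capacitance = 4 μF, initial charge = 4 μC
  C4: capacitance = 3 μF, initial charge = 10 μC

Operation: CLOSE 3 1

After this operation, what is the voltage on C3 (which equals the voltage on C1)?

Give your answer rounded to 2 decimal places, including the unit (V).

Initial: C1(3μF, Q=6μC, V=2.00V), C2(3μF, Q=20μC, V=6.67V), C3(4μF, Q=4μC, V=1.00V), C4(3μF, Q=10μC, V=3.33V)
Op 1: CLOSE 3-1: Q_total=10.00, C_total=7.00, V=1.43; Q3=5.71, Q1=4.29; dissipated=0.857

Answer: 1.43 V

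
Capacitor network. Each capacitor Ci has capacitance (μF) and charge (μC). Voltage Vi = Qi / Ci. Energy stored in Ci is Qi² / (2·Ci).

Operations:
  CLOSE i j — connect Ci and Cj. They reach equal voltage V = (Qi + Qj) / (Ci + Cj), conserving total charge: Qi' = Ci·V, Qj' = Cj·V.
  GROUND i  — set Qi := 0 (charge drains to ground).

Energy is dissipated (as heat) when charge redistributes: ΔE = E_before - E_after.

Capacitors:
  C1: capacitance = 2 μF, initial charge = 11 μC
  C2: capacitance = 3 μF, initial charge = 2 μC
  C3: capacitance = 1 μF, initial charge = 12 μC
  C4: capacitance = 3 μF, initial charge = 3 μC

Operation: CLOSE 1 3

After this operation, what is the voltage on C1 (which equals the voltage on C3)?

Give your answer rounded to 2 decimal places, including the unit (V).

Answer: 7.67 V

Derivation:
Initial: C1(2μF, Q=11μC, V=5.50V), C2(3μF, Q=2μC, V=0.67V), C3(1μF, Q=12μC, V=12.00V), C4(3μF, Q=3μC, V=1.00V)
Op 1: CLOSE 1-3: Q_total=23.00, C_total=3.00, V=7.67; Q1=15.33, Q3=7.67; dissipated=14.083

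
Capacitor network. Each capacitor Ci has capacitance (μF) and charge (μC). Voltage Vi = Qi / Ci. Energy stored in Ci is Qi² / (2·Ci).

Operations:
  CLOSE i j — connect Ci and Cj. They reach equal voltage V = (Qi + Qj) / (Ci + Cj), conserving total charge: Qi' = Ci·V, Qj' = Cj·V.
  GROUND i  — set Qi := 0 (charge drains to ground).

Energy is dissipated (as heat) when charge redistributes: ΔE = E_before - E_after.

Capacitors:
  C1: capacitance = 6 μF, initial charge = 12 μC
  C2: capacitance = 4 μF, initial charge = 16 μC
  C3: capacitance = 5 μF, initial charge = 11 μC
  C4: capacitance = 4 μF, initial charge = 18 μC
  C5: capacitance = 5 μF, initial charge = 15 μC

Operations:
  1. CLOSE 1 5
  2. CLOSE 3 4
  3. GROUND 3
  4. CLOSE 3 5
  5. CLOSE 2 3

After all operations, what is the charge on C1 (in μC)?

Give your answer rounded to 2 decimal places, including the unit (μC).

Answer: 14.73 μC

Derivation:
Initial: C1(6μF, Q=12μC, V=2.00V), C2(4μF, Q=16μC, V=4.00V), C3(5μF, Q=11μC, V=2.20V), C4(4μF, Q=18μC, V=4.50V), C5(5μF, Q=15μC, V=3.00V)
Op 1: CLOSE 1-5: Q_total=27.00, C_total=11.00, V=2.45; Q1=14.73, Q5=12.27; dissipated=1.364
Op 2: CLOSE 3-4: Q_total=29.00, C_total=9.00, V=3.22; Q3=16.11, Q4=12.89; dissipated=5.878
Op 3: GROUND 3: Q3=0; energy lost=25.957
Op 4: CLOSE 3-5: Q_total=12.27, C_total=10.00, V=1.23; Q3=6.14, Q5=6.14; dissipated=7.531
Op 5: CLOSE 2-3: Q_total=22.14, C_total=9.00, V=2.46; Q2=9.84, Q3=12.30; dissipated=8.542
Final charges: Q1=14.73, Q2=9.84, Q3=12.30, Q4=12.89, Q5=6.14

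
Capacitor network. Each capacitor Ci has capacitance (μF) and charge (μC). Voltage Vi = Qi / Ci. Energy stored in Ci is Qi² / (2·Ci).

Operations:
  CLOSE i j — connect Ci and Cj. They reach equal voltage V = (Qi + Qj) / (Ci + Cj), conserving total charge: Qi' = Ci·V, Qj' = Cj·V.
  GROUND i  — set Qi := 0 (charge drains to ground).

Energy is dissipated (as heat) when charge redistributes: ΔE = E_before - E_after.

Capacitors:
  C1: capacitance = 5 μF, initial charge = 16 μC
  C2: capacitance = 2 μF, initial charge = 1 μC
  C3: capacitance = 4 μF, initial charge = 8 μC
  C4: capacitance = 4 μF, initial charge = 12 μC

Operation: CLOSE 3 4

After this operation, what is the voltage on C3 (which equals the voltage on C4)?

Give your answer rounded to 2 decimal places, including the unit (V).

Answer: 2.50 V

Derivation:
Initial: C1(5μF, Q=16μC, V=3.20V), C2(2μF, Q=1μC, V=0.50V), C3(4μF, Q=8μC, V=2.00V), C4(4μF, Q=12μC, V=3.00V)
Op 1: CLOSE 3-4: Q_total=20.00, C_total=8.00, V=2.50; Q3=10.00, Q4=10.00; dissipated=1.000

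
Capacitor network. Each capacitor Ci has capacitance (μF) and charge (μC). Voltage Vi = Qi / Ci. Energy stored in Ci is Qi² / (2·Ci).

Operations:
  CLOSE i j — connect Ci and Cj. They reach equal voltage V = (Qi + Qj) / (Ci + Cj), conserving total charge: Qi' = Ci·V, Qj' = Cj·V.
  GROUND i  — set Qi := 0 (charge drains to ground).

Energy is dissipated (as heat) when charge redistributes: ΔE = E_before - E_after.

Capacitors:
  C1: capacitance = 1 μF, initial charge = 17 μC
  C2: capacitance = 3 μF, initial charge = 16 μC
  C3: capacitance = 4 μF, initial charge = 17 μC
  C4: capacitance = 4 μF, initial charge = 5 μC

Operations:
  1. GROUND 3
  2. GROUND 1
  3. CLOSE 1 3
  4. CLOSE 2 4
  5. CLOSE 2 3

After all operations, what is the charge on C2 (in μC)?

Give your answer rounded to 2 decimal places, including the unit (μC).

Answer: 3.86 μC

Derivation:
Initial: C1(1μF, Q=17μC, V=17.00V), C2(3μF, Q=16μC, V=5.33V), C3(4μF, Q=17μC, V=4.25V), C4(4μF, Q=5μC, V=1.25V)
Op 1: GROUND 3: Q3=0; energy lost=36.125
Op 2: GROUND 1: Q1=0; energy lost=144.500
Op 3: CLOSE 1-3: Q_total=0.00, C_total=5.00, V=0.00; Q1=0.00, Q3=0.00; dissipated=0.000
Op 4: CLOSE 2-4: Q_total=21.00, C_total=7.00, V=3.00; Q2=9.00, Q4=12.00; dissipated=14.292
Op 5: CLOSE 2-3: Q_total=9.00, C_total=7.00, V=1.29; Q2=3.86, Q3=5.14; dissipated=7.714
Final charges: Q1=0.00, Q2=3.86, Q3=5.14, Q4=12.00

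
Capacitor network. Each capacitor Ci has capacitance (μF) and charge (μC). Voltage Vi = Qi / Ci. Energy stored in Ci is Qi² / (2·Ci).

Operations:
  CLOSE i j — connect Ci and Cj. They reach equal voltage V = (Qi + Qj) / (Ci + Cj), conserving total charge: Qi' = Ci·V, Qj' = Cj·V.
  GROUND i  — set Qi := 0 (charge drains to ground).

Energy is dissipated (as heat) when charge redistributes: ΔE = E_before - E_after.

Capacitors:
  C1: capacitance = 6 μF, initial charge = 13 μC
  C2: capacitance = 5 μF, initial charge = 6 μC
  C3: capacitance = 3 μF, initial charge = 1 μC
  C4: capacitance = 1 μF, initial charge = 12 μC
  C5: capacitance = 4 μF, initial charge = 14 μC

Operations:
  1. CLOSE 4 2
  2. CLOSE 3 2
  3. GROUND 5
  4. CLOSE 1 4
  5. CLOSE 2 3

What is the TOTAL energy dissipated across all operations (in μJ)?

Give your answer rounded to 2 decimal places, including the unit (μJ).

Answer: 80.06 μJ

Derivation:
Initial: C1(6μF, Q=13μC, V=2.17V), C2(5μF, Q=6μC, V=1.20V), C3(3μF, Q=1μC, V=0.33V), C4(1μF, Q=12μC, V=12.00V), C5(4μF, Q=14μC, V=3.50V)
Op 1: CLOSE 4-2: Q_total=18.00, C_total=6.00, V=3.00; Q4=3.00, Q2=15.00; dissipated=48.600
Op 2: CLOSE 3-2: Q_total=16.00, C_total=8.00, V=2.00; Q3=6.00, Q2=10.00; dissipated=6.667
Op 3: GROUND 5: Q5=0; energy lost=24.500
Op 4: CLOSE 1-4: Q_total=16.00, C_total=7.00, V=2.29; Q1=13.71, Q4=2.29; dissipated=0.298
Op 5: CLOSE 2-3: Q_total=16.00, C_total=8.00, V=2.00; Q2=10.00, Q3=6.00; dissipated=0.000
Total dissipated: 80.064 μJ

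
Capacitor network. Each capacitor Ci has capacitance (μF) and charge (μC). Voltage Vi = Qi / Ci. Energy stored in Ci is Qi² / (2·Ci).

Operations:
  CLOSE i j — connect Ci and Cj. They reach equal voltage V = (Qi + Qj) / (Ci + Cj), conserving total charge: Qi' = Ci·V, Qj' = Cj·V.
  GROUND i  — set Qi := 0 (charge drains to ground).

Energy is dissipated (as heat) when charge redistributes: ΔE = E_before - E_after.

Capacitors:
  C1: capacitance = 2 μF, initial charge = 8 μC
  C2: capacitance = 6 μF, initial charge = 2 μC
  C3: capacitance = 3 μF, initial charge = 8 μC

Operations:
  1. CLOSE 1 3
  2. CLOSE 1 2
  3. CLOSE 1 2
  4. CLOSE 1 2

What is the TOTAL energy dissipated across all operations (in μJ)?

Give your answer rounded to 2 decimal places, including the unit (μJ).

Initial: C1(2μF, Q=8μC, V=4.00V), C2(6μF, Q=2μC, V=0.33V), C3(3μF, Q=8μC, V=2.67V)
Op 1: CLOSE 1-3: Q_total=16.00, C_total=5.00, V=3.20; Q1=6.40, Q3=9.60; dissipated=1.067
Op 2: CLOSE 1-2: Q_total=8.40, C_total=8.00, V=1.05; Q1=2.10, Q2=6.30; dissipated=6.163
Op 3: CLOSE 1-2: Q_total=8.40, C_total=8.00, V=1.05; Q1=2.10, Q2=6.30; dissipated=0.000
Op 4: CLOSE 1-2: Q_total=8.40, C_total=8.00, V=1.05; Q1=2.10, Q2=6.30; dissipated=0.000
Total dissipated: 7.230 μJ

Answer: 7.23 μJ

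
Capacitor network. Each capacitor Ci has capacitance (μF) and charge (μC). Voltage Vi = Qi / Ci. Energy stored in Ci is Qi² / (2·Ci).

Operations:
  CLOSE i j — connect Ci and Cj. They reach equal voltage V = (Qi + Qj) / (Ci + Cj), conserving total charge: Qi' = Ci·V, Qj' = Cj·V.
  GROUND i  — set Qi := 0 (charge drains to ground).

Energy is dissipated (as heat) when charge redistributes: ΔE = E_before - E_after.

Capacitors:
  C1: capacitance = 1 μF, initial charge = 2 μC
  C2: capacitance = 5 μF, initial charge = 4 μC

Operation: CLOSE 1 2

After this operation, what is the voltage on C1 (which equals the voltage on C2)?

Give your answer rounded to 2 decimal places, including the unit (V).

Initial: C1(1μF, Q=2μC, V=2.00V), C2(5μF, Q=4μC, V=0.80V)
Op 1: CLOSE 1-2: Q_total=6.00, C_total=6.00, V=1.00; Q1=1.00, Q2=5.00; dissipated=0.600

Answer: 1.00 V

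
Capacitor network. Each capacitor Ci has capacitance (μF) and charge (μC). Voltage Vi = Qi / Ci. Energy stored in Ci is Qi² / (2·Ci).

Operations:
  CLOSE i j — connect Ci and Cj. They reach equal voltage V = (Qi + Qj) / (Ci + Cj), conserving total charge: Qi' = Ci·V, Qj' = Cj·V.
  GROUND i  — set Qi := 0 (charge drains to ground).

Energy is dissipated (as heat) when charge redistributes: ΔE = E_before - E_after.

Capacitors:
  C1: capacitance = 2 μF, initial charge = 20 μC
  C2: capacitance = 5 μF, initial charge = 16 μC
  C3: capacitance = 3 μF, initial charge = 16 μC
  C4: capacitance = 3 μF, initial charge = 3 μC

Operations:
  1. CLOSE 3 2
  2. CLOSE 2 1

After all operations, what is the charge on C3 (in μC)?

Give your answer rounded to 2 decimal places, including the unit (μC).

Answer: 12.00 μC

Derivation:
Initial: C1(2μF, Q=20μC, V=10.00V), C2(5μF, Q=16μC, V=3.20V), C3(3μF, Q=16μC, V=5.33V), C4(3μF, Q=3μC, V=1.00V)
Op 1: CLOSE 3-2: Q_total=32.00, C_total=8.00, V=4.00; Q3=12.00, Q2=20.00; dissipated=4.267
Op 2: CLOSE 2-1: Q_total=40.00, C_total=7.00, V=5.71; Q2=28.57, Q1=11.43; dissipated=25.714
Final charges: Q1=11.43, Q2=28.57, Q3=12.00, Q4=3.00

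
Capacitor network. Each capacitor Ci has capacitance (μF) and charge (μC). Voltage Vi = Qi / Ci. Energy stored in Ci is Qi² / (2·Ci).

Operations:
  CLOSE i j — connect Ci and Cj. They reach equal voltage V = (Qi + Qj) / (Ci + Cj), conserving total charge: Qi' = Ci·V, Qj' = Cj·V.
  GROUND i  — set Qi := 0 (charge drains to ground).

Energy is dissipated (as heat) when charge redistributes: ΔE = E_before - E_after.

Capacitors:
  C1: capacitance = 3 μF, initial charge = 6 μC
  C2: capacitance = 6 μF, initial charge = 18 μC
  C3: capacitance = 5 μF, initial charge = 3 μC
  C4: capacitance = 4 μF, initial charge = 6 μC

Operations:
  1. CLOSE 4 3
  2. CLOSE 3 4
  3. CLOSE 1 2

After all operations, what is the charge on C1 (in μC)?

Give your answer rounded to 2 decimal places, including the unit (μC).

Initial: C1(3μF, Q=6μC, V=2.00V), C2(6μF, Q=18μC, V=3.00V), C3(5μF, Q=3μC, V=0.60V), C4(4μF, Q=6μC, V=1.50V)
Op 1: CLOSE 4-3: Q_total=9.00, C_total=9.00, V=1.00; Q4=4.00, Q3=5.00; dissipated=0.900
Op 2: CLOSE 3-4: Q_total=9.00, C_total=9.00, V=1.00; Q3=5.00, Q4=4.00; dissipated=0.000
Op 3: CLOSE 1-2: Q_total=24.00, C_total=9.00, V=2.67; Q1=8.00, Q2=16.00; dissipated=1.000
Final charges: Q1=8.00, Q2=16.00, Q3=5.00, Q4=4.00

Answer: 8.00 μC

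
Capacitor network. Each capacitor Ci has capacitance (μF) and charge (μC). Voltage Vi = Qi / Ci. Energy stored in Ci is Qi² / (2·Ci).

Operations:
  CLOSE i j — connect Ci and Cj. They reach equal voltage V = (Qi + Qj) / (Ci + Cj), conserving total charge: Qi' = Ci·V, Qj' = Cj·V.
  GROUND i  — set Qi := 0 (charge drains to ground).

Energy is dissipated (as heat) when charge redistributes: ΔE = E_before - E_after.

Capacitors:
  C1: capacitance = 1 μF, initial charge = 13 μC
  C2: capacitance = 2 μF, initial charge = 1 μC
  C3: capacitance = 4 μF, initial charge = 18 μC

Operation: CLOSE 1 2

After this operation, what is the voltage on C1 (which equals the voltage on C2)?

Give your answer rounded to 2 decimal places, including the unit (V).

Answer: 4.67 V

Derivation:
Initial: C1(1μF, Q=13μC, V=13.00V), C2(2μF, Q=1μC, V=0.50V), C3(4μF, Q=18μC, V=4.50V)
Op 1: CLOSE 1-2: Q_total=14.00, C_total=3.00, V=4.67; Q1=4.67, Q2=9.33; dissipated=52.083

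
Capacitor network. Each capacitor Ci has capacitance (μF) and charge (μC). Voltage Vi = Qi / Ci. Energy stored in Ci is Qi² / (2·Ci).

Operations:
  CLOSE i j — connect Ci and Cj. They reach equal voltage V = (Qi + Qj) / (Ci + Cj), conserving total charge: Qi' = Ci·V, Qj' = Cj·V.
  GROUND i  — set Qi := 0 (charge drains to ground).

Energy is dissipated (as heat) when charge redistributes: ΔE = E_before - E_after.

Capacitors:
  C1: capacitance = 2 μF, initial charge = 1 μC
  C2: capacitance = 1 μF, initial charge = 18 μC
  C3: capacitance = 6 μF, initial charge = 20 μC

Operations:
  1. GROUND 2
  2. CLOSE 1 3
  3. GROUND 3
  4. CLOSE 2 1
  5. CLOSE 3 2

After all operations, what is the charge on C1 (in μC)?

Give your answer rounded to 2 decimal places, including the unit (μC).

Answer: 3.50 μC

Derivation:
Initial: C1(2μF, Q=1μC, V=0.50V), C2(1μF, Q=18μC, V=18.00V), C3(6μF, Q=20μC, V=3.33V)
Op 1: GROUND 2: Q2=0; energy lost=162.000
Op 2: CLOSE 1-3: Q_total=21.00, C_total=8.00, V=2.62; Q1=5.25, Q3=15.75; dissipated=6.021
Op 3: GROUND 3: Q3=0; energy lost=20.672
Op 4: CLOSE 2-1: Q_total=5.25, C_total=3.00, V=1.75; Q2=1.75, Q1=3.50; dissipated=2.297
Op 5: CLOSE 3-2: Q_total=1.75, C_total=7.00, V=0.25; Q3=1.50, Q2=0.25; dissipated=1.312
Final charges: Q1=3.50, Q2=0.25, Q3=1.50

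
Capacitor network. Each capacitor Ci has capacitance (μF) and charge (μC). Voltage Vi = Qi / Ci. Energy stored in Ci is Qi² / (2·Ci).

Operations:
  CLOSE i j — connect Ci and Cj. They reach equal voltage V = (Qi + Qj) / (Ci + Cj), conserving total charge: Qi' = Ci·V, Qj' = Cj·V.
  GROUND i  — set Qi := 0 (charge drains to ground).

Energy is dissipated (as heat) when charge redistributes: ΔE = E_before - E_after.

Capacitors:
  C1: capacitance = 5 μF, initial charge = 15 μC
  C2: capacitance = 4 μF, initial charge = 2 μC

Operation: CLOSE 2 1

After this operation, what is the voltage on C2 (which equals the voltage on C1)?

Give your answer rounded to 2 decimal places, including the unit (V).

Answer: 1.89 V

Derivation:
Initial: C1(5μF, Q=15μC, V=3.00V), C2(4μF, Q=2μC, V=0.50V)
Op 1: CLOSE 2-1: Q_total=17.00, C_total=9.00, V=1.89; Q2=7.56, Q1=9.44; dissipated=6.944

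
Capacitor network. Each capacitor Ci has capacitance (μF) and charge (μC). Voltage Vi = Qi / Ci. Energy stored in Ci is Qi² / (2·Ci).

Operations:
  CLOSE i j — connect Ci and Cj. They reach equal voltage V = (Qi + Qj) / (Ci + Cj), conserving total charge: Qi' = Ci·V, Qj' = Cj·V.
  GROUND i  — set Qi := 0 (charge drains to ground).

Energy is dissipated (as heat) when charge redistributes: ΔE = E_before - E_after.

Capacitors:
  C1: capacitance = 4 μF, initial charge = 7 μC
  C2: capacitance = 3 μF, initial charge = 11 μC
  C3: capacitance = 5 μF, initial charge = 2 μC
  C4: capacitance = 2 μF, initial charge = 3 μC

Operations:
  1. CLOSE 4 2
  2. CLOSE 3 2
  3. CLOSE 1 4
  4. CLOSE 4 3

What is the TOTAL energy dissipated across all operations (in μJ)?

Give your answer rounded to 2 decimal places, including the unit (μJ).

Answer: 9.41 μJ

Derivation:
Initial: C1(4μF, Q=7μC, V=1.75V), C2(3μF, Q=11μC, V=3.67V), C3(5μF, Q=2μC, V=0.40V), C4(2μF, Q=3μC, V=1.50V)
Op 1: CLOSE 4-2: Q_total=14.00, C_total=5.00, V=2.80; Q4=5.60, Q2=8.40; dissipated=2.817
Op 2: CLOSE 3-2: Q_total=10.40, C_total=8.00, V=1.30; Q3=6.50, Q2=3.90; dissipated=5.400
Op 3: CLOSE 1-4: Q_total=12.60, C_total=6.00, V=2.10; Q1=8.40, Q4=4.20; dissipated=0.735
Op 4: CLOSE 4-3: Q_total=10.70, C_total=7.00, V=1.53; Q4=3.06, Q3=7.64; dissipated=0.457
Total dissipated: 9.409 μJ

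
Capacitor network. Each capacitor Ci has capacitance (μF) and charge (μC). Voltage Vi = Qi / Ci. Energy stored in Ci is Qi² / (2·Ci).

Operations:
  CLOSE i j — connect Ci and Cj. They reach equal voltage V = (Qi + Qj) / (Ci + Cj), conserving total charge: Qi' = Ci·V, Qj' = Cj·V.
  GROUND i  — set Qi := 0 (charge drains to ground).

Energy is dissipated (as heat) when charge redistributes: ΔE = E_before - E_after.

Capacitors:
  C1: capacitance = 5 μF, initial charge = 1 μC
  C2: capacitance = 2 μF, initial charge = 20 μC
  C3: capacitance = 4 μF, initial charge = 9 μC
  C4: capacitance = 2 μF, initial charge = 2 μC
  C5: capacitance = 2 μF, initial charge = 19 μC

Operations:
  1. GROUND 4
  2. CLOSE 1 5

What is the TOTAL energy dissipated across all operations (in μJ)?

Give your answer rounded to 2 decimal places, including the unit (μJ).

Answer: 62.78 μJ

Derivation:
Initial: C1(5μF, Q=1μC, V=0.20V), C2(2μF, Q=20μC, V=10.00V), C3(4μF, Q=9μC, V=2.25V), C4(2μF, Q=2μC, V=1.00V), C5(2μF, Q=19μC, V=9.50V)
Op 1: GROUND 4: Q4=0; energy lost=1.000
Op 2: CLOSE 1-5: Q_total=20.00, C_total=7.00, V=2.86; Q1=14.29, Q5=5.71; dissipated=61.779
Total dissipated: 62.779 μJ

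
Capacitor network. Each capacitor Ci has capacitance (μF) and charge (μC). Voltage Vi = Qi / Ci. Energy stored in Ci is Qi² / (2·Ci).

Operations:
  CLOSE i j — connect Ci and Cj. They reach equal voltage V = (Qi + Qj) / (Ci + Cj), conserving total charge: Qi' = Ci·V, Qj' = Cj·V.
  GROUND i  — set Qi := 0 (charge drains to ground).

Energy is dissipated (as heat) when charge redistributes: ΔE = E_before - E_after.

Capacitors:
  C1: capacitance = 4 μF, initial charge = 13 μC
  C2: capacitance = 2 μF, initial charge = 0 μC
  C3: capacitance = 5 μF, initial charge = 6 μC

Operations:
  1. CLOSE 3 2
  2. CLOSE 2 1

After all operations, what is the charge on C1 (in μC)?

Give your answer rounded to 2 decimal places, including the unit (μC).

Answer: 9.81 μC

Derivation:
Initial: C1(4μF, Q=13μC, V=3.25V), C2(2μF, Q=0μC, V=0.00V), C3(5μF, Q=6μC, V=1.20V)
Op 1: CLOSE 3-2: Q_total=6.00, C_total=7.00, V=0.86; Q3=4.29, Q2=1.71; dissipated=1.029
Op 2: CLOSE 2-1: Q_total=14.71, C_total=6.00, V=2.45; Q2=4.90, Q1=9.81; dissipated=3.817
Final charges: Q1=9.81, Q2=4.90, Q3=4.29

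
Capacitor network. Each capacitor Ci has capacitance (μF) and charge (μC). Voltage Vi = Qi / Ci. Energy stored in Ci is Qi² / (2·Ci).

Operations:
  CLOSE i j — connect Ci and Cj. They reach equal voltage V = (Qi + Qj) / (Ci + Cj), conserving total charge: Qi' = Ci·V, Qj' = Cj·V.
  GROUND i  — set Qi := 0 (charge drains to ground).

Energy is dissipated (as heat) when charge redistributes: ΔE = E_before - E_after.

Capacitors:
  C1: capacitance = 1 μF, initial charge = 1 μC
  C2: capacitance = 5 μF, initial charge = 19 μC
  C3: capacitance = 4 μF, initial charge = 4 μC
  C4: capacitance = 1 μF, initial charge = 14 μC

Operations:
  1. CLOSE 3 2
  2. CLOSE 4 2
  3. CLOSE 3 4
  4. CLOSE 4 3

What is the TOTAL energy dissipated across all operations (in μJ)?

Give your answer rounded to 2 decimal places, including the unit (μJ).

Answer: 64.74 μJ

Derivation:
Initial: C1(1μF, Q=1μC, V=1.00V), C2(5μF, Q=19μC, V=3.80V), C3(4μF, Q=4μC, V=1.00V), C4(1μF, Q=14μC, V=14.00V)
Op 1: CLOSE 3-2: Q_total=23.00, C_total=9.00, V=2.56; Q3=10.22, Q2=12.78; dissipated=8.711
Op 2: CLOSE 4-2: Q_total=26.78, C_total=6.00, V=4.46; Q4=4.46, Q2=22.31; dissipated=54.573
Op 3: CLOSE 3-4: Q_total=14.69, C_total=5.00, V=2.94; Q3=11.75, Q4=2.94; dissipated=1.455
Op 4: CLOSE 4-3: Q_total=14.69, C_total=5.00, V=2.94; Q4=2.94, Q3=11.75; dissipated=0.000
Total dissipated: 64.739 μJ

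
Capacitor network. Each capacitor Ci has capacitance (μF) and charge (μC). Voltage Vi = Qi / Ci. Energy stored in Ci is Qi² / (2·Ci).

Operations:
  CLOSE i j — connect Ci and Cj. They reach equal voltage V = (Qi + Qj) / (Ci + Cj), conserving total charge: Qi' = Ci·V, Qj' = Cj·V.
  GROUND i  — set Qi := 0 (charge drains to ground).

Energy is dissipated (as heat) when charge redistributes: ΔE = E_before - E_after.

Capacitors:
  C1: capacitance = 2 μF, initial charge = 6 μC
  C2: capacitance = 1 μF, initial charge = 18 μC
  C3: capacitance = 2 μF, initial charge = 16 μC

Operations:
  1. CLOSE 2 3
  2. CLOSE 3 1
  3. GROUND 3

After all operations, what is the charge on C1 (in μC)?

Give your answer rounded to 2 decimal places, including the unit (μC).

Initial: C1(2μF, Q=6μC, V=3.00V), C2(1μF, Q=18μC, V=18.00V), C3(2μF, Q=16μC, V=8.00V)
Op 1: CLOSE 2-3: Q_total=34.00, C_total=3.00, V=11.33; Q2=11.33, Q3=22.67; dissipated=33.333
Op 2: CLOSE 3-1: Q_total=28.67, C_total=4.00, V=7.17; Q3=14.33, Q1=14.33; dissipated=34.722
Op 3: GROUND 3: Q3=0; energy lost=51.361
Final charges: Q1=14.33, Q2=11.33, Q3=0.00

Answer: 14.33 μC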